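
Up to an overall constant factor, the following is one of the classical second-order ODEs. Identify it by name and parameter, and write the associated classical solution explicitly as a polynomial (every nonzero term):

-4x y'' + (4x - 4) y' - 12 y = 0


All three coefficients share the factor -4; dividing through by -4 gives  x y'' + (1 - x) y' + 3 y = 0.
This matches the Laguerre equation x y'' + (1 - x) y' + n y = 0 with n = 3; the polynomial solution is L_3(x).
With y = sum_k a_k x^k, matching x^k gives (k+1)k a_{k+1} + (k+1) a_{k+1} - k a_k + n a_k = 0, i.e. (k+1)^2 a_{k+1} = (k - n) a_k = (k - 3) a_k. The right side vanishes at k = 3, so the series terminates at degree 3.
Standard normalization L_n(0) = 1 gives a_0 = 1. Work upward with a_{k+1} = (k - 3) a_k / (k+1)^2:
  a_1 = (0 - 3)(1) / 1^2 = -3/1 = -3
  a_2 = (1 - 3)(-3) / 2^2 = 6/4 = 3/2
  a_3 = (2 - 3)(3/2) / 3^2 = (-3/2)/9 = -1/6
Hence L_3(x) = -x^3/6 + 3 x^2/2 - 3 x + 1.

L_3(x); series = -x^3/6 + 3 x^2/2 - 3 x + 1


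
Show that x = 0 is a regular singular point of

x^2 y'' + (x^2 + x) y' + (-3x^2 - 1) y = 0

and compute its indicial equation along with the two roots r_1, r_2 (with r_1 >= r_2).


Divide by x^2 to reach normal form y'' + P_1(x) y' + P_2(x) y = 0 with P_1(x) = 1 + 1/x and P_2(x) = -3 - 1/x^2.
x = 0 is a singular point because the y'-coefficient 1 + 1/x has a pole at x = 0 and the y-coefficient -3 - 1/x^2 has a pole at x = 0.
It is a regular singular point because x P_1(x) = p(x) = x + 1 and x^2 P_2(x) = q(x) = -3x^2 - 1 are polynomials, hence analytic at x = 0.
p(0) = 1,  q(0) = -1.
Indicial equation: r(r-1) + p(0) r + q(0) = 0, i.e. r^2 + (p(0) - 1) r + q(0) = 0, i.e. r^2 - 1 = 0.
Discriminant: (0)^2 - 4(-1) = 4, so r = (0 ± 2)/2.
Solving: r_1 = 1, r_2 = -1.

indicial: r^2 - 1 = 0; roots r_1 = 1, r_2 = -1


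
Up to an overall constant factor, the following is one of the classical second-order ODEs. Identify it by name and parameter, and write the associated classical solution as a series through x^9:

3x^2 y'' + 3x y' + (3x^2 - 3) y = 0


All three coefficients share the factor 3; dividing through by 3 gives  x^2 y'' + x y' + (x^2 - 1) y = 0.
This matches the Bessel equation x^2 y'' + x y' + (x^2 - nu^2) y = 0 with nu^2 = 1, so nu = 1; the solution bounded at x = 0 is J_1(x).
Frobenius at x = 0: indicial roots ±nu; for r = nu the recurrence k(k + 2nu) c_k = -c_{k-2} gives the standard series J_nu(x) = sum_{k>=0} (-1)^k / (k! (k+nu)!) (x/2)^(2k+nu). Evaluate the first 5 terms:
  k = 0: (-1)^0 / (0! * 1! * 2^1) x^1 = 1/(1*1*2) x^1 = (1/2) x^1
  k = 1: (-1)^1 / (1! * 2! * 2^3) x^3 = -1/(1*2*8) x^3 = (-1/16) x^3
  k = 2: (-1)^2 / (2! * 3! * 2^5) x^5 = 1/(2*6*32) x^5 = (1/384) x^5
  k = 3: (-1)^3 / (3! * 4! * 2^7) x^7 = -1/(6*24*128) x^7 = (-1/18432) x^7
  k = 4: (-1)^4 / (4! * 5! * 2^9) x^9 = 1/(24*120*512) x^9 = (1/1474560) x^9
Hence J_1(x) = x^9/1474560 - x^7/18432 + x^5/384 - x^3/16 + x/2 + ....

J_1(x); series = x^9/1474560 - x^7/18432 + x^5/384 - x^3/16 + x/2


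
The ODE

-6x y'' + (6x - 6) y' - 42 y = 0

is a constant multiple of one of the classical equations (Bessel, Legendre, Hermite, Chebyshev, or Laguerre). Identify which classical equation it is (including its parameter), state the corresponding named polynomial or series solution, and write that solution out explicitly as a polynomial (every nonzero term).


All three coefficients share the factor -6; dividing through by -6 gives  x y'' + (1 - x) y' + 7 y = 0.
This matches the Laguerre equation x y'' + (1 - x) y' + n y = 0 with n = 7; the polynomial solution is L_7(x).
With y = sum_k a_k x^k, matching x^k gives (k+1)k a_{k+1} + (k+1) a_{k+1} - k a_k + n a_k = 0, i.e. (k+1)^2 a_{k+1} = (k - n) a_k = (k - 7) a_k. The right side vanishes at k = 7, so the series terminates at degree 7.
Standard normalization L_n(0) = 1 gives a_0 = 1. Work upward with a_{k+1} = (k - 7) a_k / (k+1)^2:
  a_1 = (0 - 7)(1) / 1^2 = -7/1 = -7
  a_2 = (1 - 7)(-7) / 2^2 = 42/4 = 21/2
  a_3 = (2 - 7)(21/2) / 3^2 = (-105/2)/9 = -35/6
  a_4 = (3 - 7)(-35/6) / 4^2 = (70/3)/16 = 35/24
  a_5 = (4 - 7)(35/24) / 5^2 = (-35/8)/25 = -7/40
  a_6 = (5 - 7)(-7/40) / 6^2 = (7/20)/36 = 7/720
  a_7 = (6 - 7)(7/720) / 7^2 = (-7/720)/49 = -1/5040
Hence L_7(x) = -x^7/5040 + 7 x^6/720 - 7 x^5/40 + 35 x^4/24 - 35 x^3/6 + 21 x^2/2 - 7 x + 1.

L_7(x); series = -x^7/5040 + 7 x^6/720 - 7 x^5/40 + 35 x^4/24 - 35 x^3/6 + 21 x^2/2 - 7 x + 1


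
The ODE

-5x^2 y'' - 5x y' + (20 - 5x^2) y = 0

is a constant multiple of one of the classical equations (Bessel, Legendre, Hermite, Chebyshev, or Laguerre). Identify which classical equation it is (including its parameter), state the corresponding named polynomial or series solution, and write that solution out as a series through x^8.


All three coefficients share the factor -5; dividing through by -5 gives  x^2 y'' + x y' + (x^2 - 4) y = 0.
This matches the Bessel equation x^2 y'' + x y' + (x^2 - nu^2) y = 0 with nu^2 = 4, so nu = 2; the solution bounded at x = 0 is J_2(x).
Frobenius at x = 0: indicial roots ±nu; for r = nu the recurrence k(k + 2nu) c_k = -c_{k-2} gives the standard series J_nu(x) = sum_{k>=0} (-1)^k / (k! (k+nu)!) (x/2)^(2k+nu). Evaluate the first 4 terms:
  k = 0: (-1)^0 / (0! * 2! * 2^2) x^2 = 1/(1*2*4) x^2 = (1/8) x^2
  k = 1: (-1)^1 / (1! * 3! * 2^4) x^4 = -1/(1*6*16) x^4 = (-1/96) x^4
  k = 2: (-1)^2 / (2! * 4! * 2^6) x^6 = 1/(2*24*64) x^6 = (1/3072) x^6
  k = 3: (-1)^3 / (3! * 5! * 2^8) x^8 = -1/(6*120*256) x^8 = (-1/184320) x^8
Hence J_2(x) = -x^8/184320 + x^6/3072 - x^4/96 + x^2/8 + ....

J_2(x); series = -x^8/184320 + x^6/3072 - x^4/96 + x^2/8


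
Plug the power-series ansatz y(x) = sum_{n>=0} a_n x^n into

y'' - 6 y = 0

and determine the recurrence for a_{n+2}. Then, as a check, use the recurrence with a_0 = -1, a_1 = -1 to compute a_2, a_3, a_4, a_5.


Substitute y = sum_n a_n x^n into y'' + (const) y = 0.
y''(x) = sum_{n>=0} (n+2)(n+1) a_{n+2} x^n.
The ODE becomes sum_n [(n+2)(n+1) a_{n+2} - 6 a_n] x^n = 0.
Setting each coefficient to zero gives the recurrence:
  (n+2)(n+1) a_{n+2} - 6 a_n = 0,
  a_{n+2} = 6 / ((n+1)(n+2)) a_n.

Check with a_0 = -1, a_1 = -1 (apply the recurrence for n = 0, 1, 2, 3): a_0 = -1, a_1 = -1, a_2 = -3, a_3 = -1, a_4 = -3/2, a_5 = -3/10.

a_{n+2} = 6/((n+1)(n+2)) * a_n; check: a_0 = -1, a_1 = -1, a_2 = -3, a_3 = -1, a_4 = -3/2, a_5 = -3/10


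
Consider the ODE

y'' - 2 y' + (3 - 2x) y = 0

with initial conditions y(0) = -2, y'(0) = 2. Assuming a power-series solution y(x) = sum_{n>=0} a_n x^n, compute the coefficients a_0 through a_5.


Ansatz: y(x) = sum_{n>=0} a_n x^n, so y'(x) = sum_{n>=1} n a_n x^(n-1) and y''(x) = sum_{n>=2} n(n-1) a_n x^(n-2).
Substitute into P(x) y'' + Q(x) y' + R(x) y = 0 with P(x) = 1, Q(x) = -2, R(x) = 3 - 2x, and match powers of x.
Initial conditions: a_0 = -2, a_1 = 2.
Setting the coefficient of each power of x to zero and solving order by order (substituting the coefficients already found):
  x^0: 2 a_2 - 2 a_1 + 3 a_0 = 0  ->  2 a_2 = 2 a_1 - 3 a_0 = 10  ->  a_2 = 5
  x^1: 6 a_3 - 4 a_2 + 3 a_1 - 2 a_0 = 0  ->  6 a_3 = 4 a_2 - 3 a_1 + 2 a_0 = 10  ->  a_3 = 5/3
  x^2: 12 a_4 - 6 a_3 + 3 a_2 - 2 a_1 = 0  ->  12 a_4 = 6 a_3 - 3 a_2 + 2 a_1 = -1  ->  a_4 = -1/12
  x^3: 20 a_5 - 8 a_4 + 3 a_3 - 2 a_2 = 0  ->  20 a_5 = 8 a_4 - 3 a_3 + 2 a_2 = 13/3  ->  a_5 = 13/60
Truncated series: y(x) = -2 + 2 x + 5 x^2 + (5/3) x^3 - (1/12) x^4 + (13/60) x^5 + O(x^6).

a_0 = -2; a_1 = 2; a_2 = 5; a_3 = 5/3; a_4 = -1/12; a_5 = 13/60


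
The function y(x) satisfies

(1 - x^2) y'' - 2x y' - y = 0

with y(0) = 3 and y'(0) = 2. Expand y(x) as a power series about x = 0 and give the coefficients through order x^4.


Ansatz: y(x) = sum_{n>=0} a_n x^n, so y'(x) = sum_{n>=1} n a_n x^(n-1) and y''(x) = sum_{n>=2} n(n-1) a_n x^(n-2).
Substitute into P(x) y'' + Q(x) y' + R(x) y = 0 with P(x) = 1 - x^2, Q(x) = -2x, R(x) = -1, and match powers of x.
Initial conditions: a_0 = 3, a_1 = 2.
Setting the coefficient of each power of x to zero and solving order by order (substituting the coefficients already found):
  x^0: 2 a_2 - a_0 = 0  ->  2 a_2 = a_0 = 3  ->  a_2 = 3/2
  x^1: 6 a_3 - 3 a_1 = 0  ->  6 a_3 = 3 a_1 = 6  ->  a_3 = 1
  x^2: 12 a_4 - 7 a_2 = 0  ->  12 a_4 = 7 a_2 = 21/2  ->  a_4 = 7/8
Truncated series: y(x) = 3 + 2 x + (3/2) x^2 + x^3 + (7/8) x^4 + O(x^5).

a_0 = 3; a_1 = 2; a_2 = 3/2; a_3 = 1; a_4 = 7/8


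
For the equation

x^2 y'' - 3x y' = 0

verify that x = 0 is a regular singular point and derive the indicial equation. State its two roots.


Divide by x^2 to reach normal form y'' + P_1(x) y' + P_2(x) y = 0 with P_1(x) = -3/x and P_2(x) = 0.
x = 0 is a singular point because the y'-coefficient -3/x has a pole at x = 0.
It is a regular singular point because x P_1(x) = p(x) = -3 and x^2 P_2(x) = q(x) = 0 are polynomials, hence analytic at x = 0.
p(0) = -3,  q(0) = 0.
Indicial equation: r(r-1) + p(0) r + q(0) = 0, i.e. r^2 + (p(0) - 1) r + q(0) = 0, i.e. r^2 - 4 r = 0.
Discriminant: (-4)^2 - 4(0) = 16, so r = (4 ± 4)/2.
Solving: r_1 = 4, r_2 = 0.

indicial: r^2 - 4 r = 0; roots r_1 = 4, r_2 = 0


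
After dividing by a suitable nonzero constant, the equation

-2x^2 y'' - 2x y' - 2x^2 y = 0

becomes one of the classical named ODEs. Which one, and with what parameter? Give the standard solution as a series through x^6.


All three coefficients share the factor -2; dividing through by -2 gives  x^2 y'' + x y' + x^2 y = 0.
This matches the Bessel equation x^2 y'' + x y' + (x^2 - nu^2) y = 0 with nu^2 = 0, so nu = 0; the solution bounded at x = 0 is J_0(x).
Frobenius at x = 0: indicial roots ±nu; for r = nu the recurrence k(k + 2nu) c_k = -c_{k-2} gives the standard series J_nu(x) = sum_{k>=0} (-1)^k / (k! (k+nu)!) (x/2)^(2k+nu). Evaluate the first 4 terms:
  k = 0: (-1)^0 / (0! * 0! * 2^0) x^0 = 1/(1*1*1) x^0 = (1) x^0
  k = 1: (-1)^1 / (1! * 1! * 2^2) x^2 = -1/(1*1*4) x^2 = (-1/4) x^2
  k = 2: (-1)^2 / (2! * 2! * 2^4) x^4 = 1/(2*2*16) x^4 = (1/64) x^4
  k = 3: (-1)^3 / (3! * 3! * 2^6) x^6 = -1/(6*6*64) x^6 = (-1/2304) x^6
Hence J_0(x) = -x^6/2304 + x^4/64 - x^2/4 + 1 + ....

J_0(x); series = -x^6/2304 + x^4/64 - x^2/4 + 1


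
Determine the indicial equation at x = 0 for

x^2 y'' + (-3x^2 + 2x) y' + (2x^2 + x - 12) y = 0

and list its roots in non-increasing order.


Divide by x^2 to reach normal form y'' + P_1(x) y' + P_2(x) y = 0 with P_1(x) = -3 + 2/x and P_2(x) = 2 + 1/x - 12/x^2.
x = 0 is a singular point because the y'-coefficient -3 + 2/x has a pole at x = 0 and the y-coefficient 2 + 1/x - 12/x^2 has a pole at x = 0.
It is a regular singular point because x P_1(x) = p(x) = 2 - 3x and x^2 P_2(x) = q(x) = 2x^2 + x - 12 are polynomials, hence analytic at x = 0.
p(0) = 2,  q(0) = -12.
Indicial equation: r(r-1) + p(0) r + q(0) = 0, i.e. r^2 + (p(0) - 1) r + q(0) = 0, i.e. r^2 + 1 r - 12 = 0.
Discriminant: (1)^2 - 4(-12) = 49, so r = (-1 ± 7)/2.
Solving: r_1 = 3, r_2 = -4.

indicial: r^2 + 1 r - 12 = 0; roots r_1 = 3, r_2 = -4


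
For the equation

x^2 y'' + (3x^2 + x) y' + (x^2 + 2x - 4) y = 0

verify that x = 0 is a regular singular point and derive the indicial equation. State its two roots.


Divide by x^2 to reach normal form y'' + P_1(x) y' + P_2(x) y = 0 with P_1(x) = 3 + 1/x and P_2(x) = 1 + 2/x - 4/x^2.
x = 0 is a singular point because the y'-coefficient 3 + 1/x has a pole at x = 0 and the y-coefficient 1 + 2/x - 4/x^2 has a pole at x = 0.
It is a regular singular point because x P_1(x) = p(x) = 3x + 1 and x^2 P_2(x) = q(x) = x^2 + 2x - 4 are polynomials, hence analytic at x = 0.
p(0) = 1,  q(0) = -4.
Indicial equation: r(r-1) + p(0) r + q(0) = 0, i.e. r^2 + (p(0) - 1) r + q(0) = 0, i.e. r^2 - 4 = 0.
Discriminant: (0)^2 - 4(-4) = 16, so r = (0 ± 4)/2.
Solving: r_1 = 2, r_2 = -2.

indicial: r^2 - 4 = 0; roots r_1 = 2, r_2 = -2


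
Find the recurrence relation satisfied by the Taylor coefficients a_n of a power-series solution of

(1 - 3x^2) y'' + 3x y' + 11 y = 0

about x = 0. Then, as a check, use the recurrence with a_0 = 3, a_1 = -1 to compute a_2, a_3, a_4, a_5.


Substitute y = sum_n a_n x^n.
(1 - 3 x^2) y'' contributes (n+2)(n+1) a_{n+2} - 3 n(n-1) a_n at x^n.
3 x y'(x) contributes 3 n a_n at x^n.
11 y(x) contributes 11 a_n at x^n.
Matching x^n: (n+2)(n+1) a_{n+2} + (-3 n(n-1) + 3 n + 11) a_n = 0.
Thus a_{n+2} = (3 n(n-1) - 3 n - 11) / ((n+1)(n+2)) * a_n.

Check with a_0 = 3, a_1 = -1 (apply the recurrence for n = 0, 1, 2, 3): a_0 = 3, a_1 = -1, a_2 = -33/2, a_3 = 7/3, a_4 = 121/8, a_5 = -7/30.

a_(n+2) = (3 n(n-1) - 3 n - 11) / ((n+1)(n+2)) * a_n; check: a_0 = 3, a_1 = -1, a_2 = -33/2, a_3 = 7/3, a_4 = 121/8, a_5 = -7/30


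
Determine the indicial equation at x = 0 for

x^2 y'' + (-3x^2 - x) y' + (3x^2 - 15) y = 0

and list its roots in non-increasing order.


Divide by x^2 to reach normal form y'' + P_1(x) y' + P_2(x) y = 0 with P_1(x) = -3 - 1/x and P_2(x) = 3 - 15/x^2.
x = 0 is a singular point because the y'-coefficient -3 - 1/x has a pole at x = 0 and the y-coefficient 3 - 15/x^2 has a pole at x = 0.
It is a regular singular point because x P_1(x) = p(x) = -3x - 1 and x^2 P_2(x) = q(x) = 3x^2 - 15 are polynomials, hence analytic at x = 0.
p(0) = -1,  q(0) = -15.
Indicial equation: r(r-1) + p(0) r + q(0) = 0, i.e. r^2 + (p(0) - 1) r + q(0) = 0, i.e. r^2 - 2 r - 15 = 0.
Discriminant: (-2)^2 - 4(-15) = 64, so r = (2 ± 8)/2.
Solving: r_1 = 5, r_2 = -3.

indicial: r^2 - 2 r - 15 = 0; roots r_1 = 5, r_2 = -3


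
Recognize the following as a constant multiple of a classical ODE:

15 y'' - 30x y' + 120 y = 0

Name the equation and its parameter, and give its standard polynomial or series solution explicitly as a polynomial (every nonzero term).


All three coefficients share the factor 15; dividing through by 15 gives  y'' - 2x y' + 8 y = 0.
This matches the Hermite equation y'' - 2x y' + 2n y = 0 with 2n = 8, so n = 4; the polynomial solution is H_4(x).
With y = sum_k a_k x^k, matching x^k gives (k+2)(k+1) a_{k+2} = 2(k - n) a_k = 2(k - 4) a_k. The right side vanishes at k = 4, so the series with the parity of 4 terminates at degree 4.
Standard normalization: leading coefficient of H_n is 2^n, so a_4 = 2^4 = 16. Work downward with a_k = (k+1)(k+2) a_{k+2} / (2(k - n)):
  a_2 = (3)(4)(16) / (2(2 - 4)) = 192/(-4) = -48
  a_0 = (1)(2)(-48) / (2(0 - 4)) = -96/(-8) = 12
Hence H_4(x) = 16 x^4 - 48 x^2 + 12.

H_4(x); series = 16 x^4 - 48 x^2 + 12


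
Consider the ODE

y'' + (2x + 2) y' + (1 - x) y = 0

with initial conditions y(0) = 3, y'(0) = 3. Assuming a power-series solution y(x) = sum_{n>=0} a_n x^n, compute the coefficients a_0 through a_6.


Ansatz: y(x) = sum_{n>=0} a_n x^n, so y'(x) = sum_{n>=1} n a_n x^(n-1) and y''(x) = sum_{n>=2} n(n-1) a_n x^(n-2).
Substitute into P(x) y'' + Q(x) y' + R(x) y = 0 with P(x) = 1, Q(x) = 2x + 2, R(x) = 1 - x, and match powers of x.
Initial conditions: a_0 = 3, a_1 = 3.
Setting the coefficient of each power of x to zero and solving order by order (substituting the coefficients already found):
  x^0: 2 a_2 + 2 a_1 + a_0 = 0  ->  2 a_2 = -2 a_1 - a_0 = -9  ->  a_2 = -9/2
  x^1: 6 a_3 + 4 a_2 + 3 a_1 - a_0 = 0  ->  6 a_3 = -4 a_2 - 3 a_1 + a_0 = 12  ->  a_3 = 2
  x^2: 12 a_4 + 6 a_3 + 5 a_2 - a_1 = 0  ->  12 a_4 = -6 a_3 - 5 a_2 + a_1 = 27/2  ->  a_4 = 9/8
  x^3: 20 a_5 + 8 a_4 + 7 a_3 - a_2 = 0  ->  20 a_5 = -8 a_4 - 7 a_3 + a_2 = -55/2  ->  a_5 = -11/8
  x^4: 30 a_6 + 10 a_5 + 9 a_4 - a_3 = 0  ->  30 a_6 = -10 a_5 - 9 a_4 + a_3 = 45/8  ->  a_6 = 3/16
Truncated series: y(x) = 3 + 3 x - (9/2) x^2 + 2 x^3 + (9/8) x^4 - (11/8) x^5 + (3/16) x^6 + O(x^7).

a_0 = 3; a_1 = 3; a_2 = -9/2; a_3 = 2; a_4 = 9/8; a_5 = -11/8; a_6 = 3/16


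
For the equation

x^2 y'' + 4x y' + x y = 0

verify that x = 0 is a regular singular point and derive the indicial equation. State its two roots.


Divide by x^2 to reach normal form y'' + P_1(x) y' + P_2(x) y = 0 with P_1(x) = 4/x and P_2(x) = 1/x.
x = 0 is a singular point because the y'-coefficient 4/x has a pole at x = 0 and the y-coefficient 1/x has a pole at x = 0.
It is a regular singular point because x P_1(x) = p(x) = 4 and x^2 P_2(x) = q(x) = x are polynomials, hence analytic at x = 0.
p(0) = 4,  q(0) = 0.
Indicial equation: r(r-1) + p(0) r + q(0) = 0, i.e. r^2 + (p(0) - 1) r + q(0) = 0, i.e. r^2 + 3 r = 0.
Discriminant: (3)^2 - 4(0) = 9, so r = (-3 ± 3)/2.
Solving: r_1 = 0, r_2 = -3.

indicial: r^2 + 3 r = 0; roots r_1 = 0, r_2 = -3


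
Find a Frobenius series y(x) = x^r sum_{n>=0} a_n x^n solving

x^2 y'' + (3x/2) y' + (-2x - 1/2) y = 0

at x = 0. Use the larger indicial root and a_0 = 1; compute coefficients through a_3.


Write in Frobenius form y'' + (p(x)/x) y' + (q(x)/x^2) y = 0:
  p(x) = 3/2,  q(x) = -2x - 1/2.
Indicial equation: r(r-1) + (3/2) r + (-1/2) = 0 -> roots r_1 = 1/2, r_2 = -1.
Take r = r_1 = 1/2. Let y(x) = x^r sum_{n>=0} a_n x^n with a_0 = 1.
Substitute y = x^r sum a_n x^n and match x^{r+n}. The recurrence is
  D(n) a_n - 2 a_{n-1} = 0,  where D(n) = (r+n)(r+n-1) + (3/2)(r+n) + (-1/2).
  a_n = 2 / D(n) * a_{n-1}.
Since the indicial polynomial factors as (r - r_1)(r - r_2), D(n) = (r_1 + n - r_1)(r_1 + n - r_2) = n(n + 3/2).
Evaluating step by step (a_0 = 1):
  n = 1: D(1) = 1(1 + 3/2) = 5/2; numerator = 2(1) = 2; a_1 = (2)/(5/2) = 4/5
  n = 2: D(2) = 2(2 + 3/2) = 7; numerator = 2(4/5) = 8/5; a_2 = (8/5)/(7) = 8/35
  n = 3: D(3) = 3(3 + 3/2) = 27/2; numerator = 2(8/35) = 16/35; a_3 = (16/35)/(27/2) = 32/945

r = 1/2; a_0 = 1; a_1 = 4/5; a_2 = 8/35; a_3 = 32/945


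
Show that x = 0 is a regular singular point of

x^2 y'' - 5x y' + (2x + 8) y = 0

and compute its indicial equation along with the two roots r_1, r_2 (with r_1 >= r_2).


Divide by x^2 to reach normal form y'' + P_1(x) y' + P_2(x) y = 0 with P_1(x) = -5/x and P_2(x) = 2/x + 8/x^2.
x = 0 is a singular point because the y'-coefficient -5/x has a pole at x = 0 and the y-coefficient 2/x + 8/x^2 has a pole at x = 0.
It is a regular singular point because x P_1(x) = p(x) = -5 and x^2 P_2(x) = q(x) = 2x + 8 are polynomials, hence analytic at x = 0.
p(0) = -5,  q(0) = 8.
Indicial equation: r(r-1) + p(0) r + q(0) = 0, i.e. r^2 + (p(0) - 1) r + q(0) = 0, i.e. r^2 - 6 r + 8 = 0.
Discriminant: (-6)^2 - 4(8) = 4, so r = (6 ± 2)/2.
Solving: r_1 = 4, r_2 = 2.

indicial: r^2 - 6 r + 8 = 0; roots r_1 = 4, r_2 = 2


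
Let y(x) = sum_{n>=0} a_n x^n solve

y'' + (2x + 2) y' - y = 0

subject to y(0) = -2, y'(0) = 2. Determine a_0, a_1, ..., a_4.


Ansatz: y(x) = sum_{n>=0} a_n x^n, so y'(x) = sum_{n>=1} n a_n x^(n-1) and y''(x) = sum_{n>=2} n(n-1) a_n x^(n-2).
Substitute into P(x) y'' + Q(x) y' + R(x) y = 0 with P(x) = 1, Q(x) = 2x + 2, R(x) = -1, and match powers of x.
Initial conditions: a_0 = -2, a_1 = 2.
Setting the coefficient of each power of x to zero and solving order by order (substituting the coefficients already found):
  x^0: 2 a_2 + 2 a_1 - a_0 = 0  ->  2 a_2 = -2 a_1 + a_0 = -6  ->  a_2 = -3
  x^1: 6 a_3 + 4 a_2 + a_1 = 0  ->  6 a_3 = -4 a_2 - a_1 = 10  ->  a_3 = 5/3
  x^2: 12 a_4 + 6 a_3 + 3 a_2 = 0  ->  12 a_4 = -6 a_3 - 3 a_2 = -1  ->  a_4 = -1/12
Truncated series: y(x) = -2 + 2 x - 3 x^2 + (5/3) x^3 - (1/12) x^4 + O(x^5).

a_0 = -2; a_1 = 2; a_2 = -3; a_3 = 5/3; a_4 = -1/12


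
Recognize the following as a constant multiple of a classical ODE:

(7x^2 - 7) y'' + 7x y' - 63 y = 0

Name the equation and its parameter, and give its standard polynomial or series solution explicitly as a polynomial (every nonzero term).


All three coefficients share the factor -7; dividing through by -7 gives  (1 - x^2) y'' - x y' + 9 y = 0.
This matches the Chebyshev equation (1 - x^2) y'' - x y' + n^2 y = 0 (note the -x y' term, not -2x y') with n^2 = 9, so n = 3; the polynomial solution is T_3(x).
With y = sum_k a_k x^k, matching x^k gives (k+2)(k+1) a_{k+2} = (k^2 - n^2) a_k = (k - 3)(k + 3) a_k. The right side vanishes at k = 3, so the series with the parity of 3 terminates at degree 3.
Standard normalization: leading coefficient of T_n is 2^(n-1), so a_3 = 2^2 = 4. Work downward with a_k = (k+1)(k+2) a_{k+2} / ((k - 3)(k + 3)):
  a_1 = (2)(3)(4) / ((1 - 3)(1 + 3)) = 24/(-8) = -3
Hence T_3(x) = 4 x^3 - 3 x.

T_3(x); series = 4 x^3 - 3 x


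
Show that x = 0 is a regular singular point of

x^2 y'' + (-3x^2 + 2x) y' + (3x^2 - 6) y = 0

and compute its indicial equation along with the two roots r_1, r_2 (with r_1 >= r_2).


Divide by x^2 to reach normal form y'' + P_1(x) y' + P_2(x) y = 0 with P_1(x) = -3 + 2/x and P_2(x) = 3 - 6/x^2.
x = 0 is a singular point because the y'-coefficient -3 + 2/x has a pole at x = 0 and the y-coefficient 3 - 6/x^2 has a pole at x = 0.
It is a regular singular point because x P_1(x) = p(x) = 2 - 3x and x^2 P_2(x) = q(x) = 3x^2 - 6 are polynomials, hence analytic at x = 0.
p(0) = 2,  q(0) = -6.
Indicial equation: r(r-1) + p(0) r + q(0) = 0, i.e. r^2 + (p(0) - 1) r + q(0) = 0, i.e. r^2 + 1 r - 6 = 0.
Discriminant: (1)^2 - 4(-6) = 25, so r = (-1 ± 5)/2.
Solving: r_1 = 2, r_2 = -3.

indicial: r^2 + 1 r - 6 = 0; roots r_1 = 2, r_2 = -3


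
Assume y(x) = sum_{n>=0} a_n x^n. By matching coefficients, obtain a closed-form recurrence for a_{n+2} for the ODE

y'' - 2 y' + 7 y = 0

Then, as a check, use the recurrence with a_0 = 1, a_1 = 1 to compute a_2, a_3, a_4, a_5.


Substitute y = sum_n a_n x^n.
y''(x) has coefficient (n+2)(n+1) a_{n+2} at x^n;
-2 y'(x) has coefficient -2 (n+1) a_{n+1} at x^n;
7 y(x) has coefficient 7 a_n at x^n.
Matching x^n: (n+2)(n+1) a_{n+2} - 2 (n+1) a_{n+1} + 7 a_n = 0.
Thus a_{n+2} = [2 (n+1) a_{n+1} - 7 a_n] / ((n+1)(n+2)).

Check with a_0 = 1, a_1 = 1 (apply the recurrence for n = 0, 1, 2, 3): a_0 = 1, a_1 = 1, a_2 = -5/2, a_3 = -17/6, a_4 = 1/24, a_5 = 121/120.

a_(n+2) = [2 (n+1) a_(n+1) - 7 a_n] / ((n+1)(n+2)); check: a_0 = 1, a_1 = 1, a_2 = -5/2, a_3 = -17/6, a_4 = 1/24, a_5 = 121/120


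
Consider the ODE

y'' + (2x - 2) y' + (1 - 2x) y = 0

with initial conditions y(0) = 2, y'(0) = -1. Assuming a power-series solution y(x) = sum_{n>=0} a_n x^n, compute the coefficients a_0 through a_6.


Ansatz: y(x) = sum_{n>=0} a_n x^n, so y'(x) = sum_{n>=1} n a_n x^(n-1) and y''(x) = sum_{n>=2} n(n-1) a_n x^(n-2).
Substitute into P(x) y'' + Q(x) y' + R(x) y = 0 with P(x) = 1, Q(x) = 2x - 2, R(x) = 1 - 2x, and match powers of x.
Initial conditions: a_0 = 2, a_1 = -1.
Setting the coefficient of each power of x to zero and solving order by order (substituting the coefficients already found):
  x^0: 2 a_2 - 2 a_1 + a_0 = 0  ->  2 a_2 = 2 a_1 - a_0 = -4  ->  a_2 = -2
  x^1: 6 a_3 - 4 a_2 + 3 a_1 - 2 a_0 = 0  ->  6 a_3 = 4 a_2 - 3 a_1 + 2 a_0 = -1  ->  a_3 = -1/6
  x^2: 12 a_4 - 6 a_3 + 5 a_2 - 2 a_1 = 0  ->  12 a_4 = 6 a_3 - 5 a_2 + 2 a_1 = 7  ->  a_4 = 7/12
  x^3: 20 a_5 - 8 a_4 + 7 a_3 - 2 a_2 = 0  ->  20 a_5 = 8 a_4 - 7 a_3 + 2 a_2 = 11/6  ->  a_5 = 11/120
  x^4: 30 a_6 - 10 a_5 + 9 a_4 - 2 a_3 = 0  ->  30 a_6 = 10 a_5 - 9 a_4 + 2 a_3 = -14/3  ->  a_6 = -7/45
Truncated series: y(x) = 2 - x - 2 x^2 - (1/6) x^3 + (7/12) x^4 + (11/120) x^5 - (7/45) x^6 + O(x^7).

a_0 = 2; a_1 = -1; a_2 = -2; a_3 = -1/6; a_4 = 7/12; a_5 = 11/120; a_6 = -7/45


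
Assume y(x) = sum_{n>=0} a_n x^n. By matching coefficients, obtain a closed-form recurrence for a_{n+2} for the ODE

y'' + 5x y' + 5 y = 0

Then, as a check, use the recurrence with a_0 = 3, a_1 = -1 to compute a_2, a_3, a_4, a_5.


Substitute y = sum_n a_n x^n.
y''(x) has coefficient (n+2)(n+1) a_{n+2} at x^n;
5 x y'(x) has coefficient 5 n a_n at x^n (shift);
5 y(x) has coefficient 5 a_n at x^n.
Matching x^n: (n+2)(n+1) a_{n+2} + (5n + 5) a_n = 0.
Thus a_{n+2} = (-5n - 5) / ((n+1)(n+2)) * a_n.

Check with a_0 = 3, a_1 = -1 (apply the recurrence for n = 0, 1, 2, 3): a_0 = 3, a_1 = -1, a_2 = -15/2, a_3 = 5/3, a_4 = 75/8, a_5 = -5/3.

a_(n+2) = (-5n - 5) / ((n+1)(n+2)) * a_n; check: a_0 = 3, a_1 = -1, a_2 = -15/2, a_3 = 5/3, a_4 = 75/8, a_5 = -5/3


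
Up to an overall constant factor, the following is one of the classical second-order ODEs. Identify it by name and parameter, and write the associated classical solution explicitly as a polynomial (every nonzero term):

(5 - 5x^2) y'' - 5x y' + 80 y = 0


All three coefficients share the factor 5; dividing through by 5 gives  (1 - x^2) y'' - x y' + 16 y = 0.
This matches the Chebyshev equation (1 - x^2) y'' - x y' + n^2 y = 0 (note the -x y' term, not -2x y') with n^2 = 16, so n = 4; the polynomial solution is T_4(x).
With y = sum_k a_k x^k, matching x^k gives (k+2)(k+1) a_{k+2} = (k^2 - n^2) a_k = (k - 4)(k + 4) a_k. The right side vanishes at k = 4, so the series with the parity of 4 terminates at degree 4.
Standard normalization: leading coefficient of T_n is 2^(n-1), so a_4 = 2^3 = 8. Work downward with a_k = (k+1)(k+2) a_{k+2} / ((k - 4)(k + 4)):
  a_2 = (3)(4)(8) / ((2 - 4)(2 + 4)) = 96/(-12) = -8
  a_0 = (1)(2)(-8) / ((0 - 4)(0 + 4)) = -16/(-16) = 1
Hence T_4(x) = 8 x^4 - 8 x^2 + 1.

T_4(x); series = 8 x^4 - 8 x^2 + 1


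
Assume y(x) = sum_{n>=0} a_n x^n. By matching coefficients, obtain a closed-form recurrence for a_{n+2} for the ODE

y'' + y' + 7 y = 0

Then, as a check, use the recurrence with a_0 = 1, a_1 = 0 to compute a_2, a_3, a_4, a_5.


Substitute y = sum_n a_n x^n.
y''(x) has coefficient (n+2)(n+1) a_{n+2} at x^n;
y'(x) has coefficient (n+1) a_{n+1} at x^n;
7 y(x) has coefficient 7 a_n at x^n.
Matching x^n: (n+2)(n+1) a_{n+2} + (n+1) a_{n+1} + 7 a_n = 0.
Thus a_{n+2} = [-(n+1) a_{n+1} - 7 a_n] / ((n+1)(n+2)).

Check with a_0 = 1, a_1 = 0 (apply the recurrence for n = 0, 1, 2, 3): a_0 = 1, a_1 = 0, a_2 = -7/2, a_3 = 7/6, a_4 = 7/4, a_5 = -91/120.

a_(n+2) = [-(n+1) a_(n+1) - 7 a_n] / ((n+1)(n+2)); check: a_0 = 1, a_1 = 0, a_2 = -7/2, a_3 = 7/6, a_4 = 7/4, a_5 = -91/120


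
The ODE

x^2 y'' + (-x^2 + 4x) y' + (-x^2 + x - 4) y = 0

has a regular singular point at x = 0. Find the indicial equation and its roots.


Divide by x^2 to reach normal form y'' + P_1(x) y' + P_2(x) y = 0 with P_1(x) = -1 + 4/x and P_2(x) = -1 + 1/x - 4/x^2.
x = 0 is a singular point because the y'-coefficient -1 + 4/x has a pole at x = 0 and the y-coefficient -1 + 1/x - 4/x^2 has a pole at x = 0.
It is a regular singular point because x P_1(x) = p(x) = 4 - x and x^2 P_2(x) = q(x) = -x^2 + x - 4 are polynomials, hence analytic at x = 0.
p(0) = 4,  q(0) = -4.
Indicial equation: r(r-1) + p(0) r + q(0) = 0, i.e. r^2 + (p(0) - 1) r + q(0) = 0, i.e. r^2 + 3 r - 4 = 0.
Discriminant: (3)^2 - 4(-4) = 25, so r = (-3 ± 5)/2.
Solving: r_1 = 1, r_2 = -4.

indicial: r^2 + 3 r - 4 = 0; roots r_1 = 1, r_2 = -4


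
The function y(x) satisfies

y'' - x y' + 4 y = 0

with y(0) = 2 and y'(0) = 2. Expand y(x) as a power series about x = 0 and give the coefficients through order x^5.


Ansatz: y(x) = sum_{n>=0} a_n x^n, so y'(x) = sum_{n>=1} n a_n x^(n-1) and y''(x) = sum_{n>=2} n(n-1) a_n x^(n-2).
Substitute into P(x) y'' + Q(x) y' + R(x) y = 0 with P(x) = 1, Q(x) = -x, R(x) = 4, and match powers of x.
Initial conditions: a_0 = 2, a_1 = 2.
Setting the coefficient of each power of x to zero and solving order by order (substituting the coefficients already found):
  x^0: 2 a_2 + 4 a_0 = 0  ->  2 a_2 = -4 a_0 = -8  ->  a_2 = -4
  x^1: 6 a_3 + 3 a_1 = 0  ->  6 a_3 = -3 a_1 = -6  ->  a_3 = -1
  x^2: 12 a_4 + 2 a_2 = 0  ->  12 a_4 = -2 a_2 = 8  ->  a_4 = 2/3
  x^3: 20 a_5 + a_3 = 0  ->  20 a_5 = -a_3 = 1  ->  a_5 = 1/20
Truncated series: y(x) = 2 + 2 x - 4 x^2 - x^3 + (2/3) x^4 + (1/20) x^5 + O(x^6).

a_0 = 2; a_1 = 2; a_2 = -4; a_3 = -1; a_4 = 2/3; a_5 = 1/20


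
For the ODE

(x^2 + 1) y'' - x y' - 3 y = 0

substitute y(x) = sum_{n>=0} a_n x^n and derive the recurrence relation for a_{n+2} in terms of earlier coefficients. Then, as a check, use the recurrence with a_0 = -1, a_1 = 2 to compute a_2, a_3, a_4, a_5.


Substitute y = sum_n a_n x^n.
(1 + 1 x^2) y'' contributes (n+2)(n+1) a_{n+2} + n(n-1) a_n at x^n.
-x y'(x) contributes -n a_n at x^n.
-3 y(x) contributes -3 a_n at x^n.
Matching x^n: (n+2)(n+1) a_{n+2} + (n(n-1) - n - 3) a_n = 0.
Thus a_{n+2} = (-n(n-1) + n + 3) / ((n+1)(n+2)) * a_n.

Check with a_0 = -1, a_1 = 2 (apply the recurrence for n = 0, 1, 2, 3): a_0 = -1, a_1 = 2, a_2 = -3/2, a_3 = 4/3, a_4 = -3/8, a_5 = 0.

a_(n+2) = (-n(n-1) + n + 3) / ((n+1)(n+2)) * a_n; check: a_0 = -1, a_1 = 2, a_2 = -3/2, a_3 = 4/3, a_4 = -3/8, a_5 = 0


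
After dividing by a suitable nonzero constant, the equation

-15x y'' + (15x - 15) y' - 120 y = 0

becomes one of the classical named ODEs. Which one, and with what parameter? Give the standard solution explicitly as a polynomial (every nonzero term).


All three coefficients share the factor -15; dividing through by -15 gives  x y'' + (1 - x) y' + 8 y = 0.
This matches the Laguerre equation x y'' + (1 - x) y' + n y = 0 with n = 8; the polynomial solution is L_8(x).
With y = sum_k a_k x^k, matching x^k gives (k+1)k a_{k+1} + (k+1) a_{k+1} - k a_k + n a_k = 0, i.e. (k+1)^2 a_{k+1} = (k - n) a_k = (k - 8) a_k. The right side vanishes at k = 8, so the series terminates at degree 8.
Standard normalization L_n(0) = 1 gives a_0 = 1. Work upward with a_{k+1} = (k - 8) a_k / (k+1)^2:
  a_1 = (0 - 8)(1) / 1^2 = -8/1 = -8
  a_2 = (1 - 8)(-8) / 2^2 = 56/4 = 14
  a_3 = (2 - 8)(14) / 3^2 = -84/9 = -28/3
  a_4 = (3 - 8)(-28/3) / 4^2 = (140/3)/16 = 35/12
  a_5 = (4 - 8)(35/12) / 5^2 = (-35/3)/25 = -7/15
  a_6 = (5 - 8)(-7/15) / 6^2 = (7/5)/36 = 7/180
  a_7 = (6 - 8)(7/180) / 7^2 = (-7/90)/49 = -1/630
  a_8 = (7 - 8)(-1/630) / 8^2 = (1/630)/64 = 1/40320
Hence L_8(x) = x^8/40320 - x^7/630 + 7 x^6/180 - 7 x^5/15 + 35 x^4/12 - 28 x^3/3 + 14 x^2 - 8 x + 1.

L_8(x); series = x^8/40320 - x^7/630 + 7 x^6/180 - 7 x^5/15 + 35 x^4/12 - 28 x^3/3 + 14 x^2 - 8 x + 1


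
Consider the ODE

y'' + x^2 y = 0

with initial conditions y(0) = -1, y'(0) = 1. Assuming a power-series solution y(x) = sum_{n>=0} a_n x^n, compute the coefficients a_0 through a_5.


Ansatz: y(x) = sum_{n>=0} a_n x^n, so y'(x) = sum_{n>=1} n a_n x^(n-1) and y''(x) = sum_{n>=2} n(n-1) a_n x^(n-2).
Substitute into P(x) y'' + Q(x) y' + R(x) y = 0 with P(x) = 1, Q(x) = 0, R(x) = x^2, and match powers of x.
Initial conditions: a_0 = -1, a_1 = 1.
Setting the coefficient of each power of x to zero and solving order by order (substituting the coefficients already found):
  x^0: 2 a_2 = 0  ->  a_2 = 0
  x^1: 6 a_3 = 0  ->  a_3 = 0
  x^2: 12 a_4 + a_0 = 0  ->  12 a_4 = -a_0 = 1  ->  a_4 = 1/12
  x^3: 20 a_5 + a_1 = 0  ->  20 a_5 = -a_1 = -1  ->  a_5 = -1/20
Truncated series: y(x) = -1 + x + (1/12) x^4 - (1/20) x^5 + O(x^6).

a_0 = -1; a_1 = 1; a_2 = 0; a_3 = 0; a_4 = 1/12; a_5 = -1/20


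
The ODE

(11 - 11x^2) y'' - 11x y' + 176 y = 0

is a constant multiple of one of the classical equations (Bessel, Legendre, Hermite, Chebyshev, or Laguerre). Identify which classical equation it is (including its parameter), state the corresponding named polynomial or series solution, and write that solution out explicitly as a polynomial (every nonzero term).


All three coefficients share the factor 11; dividing through by 11 gives  (1 - x^2) y'' - x y' + 16 y = 0.
This matches the Chebyshev equation (1 - x^2) y'' - x y' + n^2 y = 0 (note the -x y' term, not -2x y') with n^2 = 16, so n = 4; the polynomial solution is T_4(x).
With y = sum_k a_k x^k, matching x^k gives (k+2)(k+1) a_{k+2} = (k^2 - n^2) a_k = (k - 4)(k + 4) a_k. The right side vanishes at k = 4, so the series with the parity of 4 terminates at degree 4.
Standard normalization: leading coefficient of T_n is 2^(n-1), so a_4 = 2^3 = 8. Work downward with a_k = (k+1)(k+2) a_{k+2} / ((k - 4)(k + 4)):
  a_2 = (3)(4)(8) / ((2 - 4)(2 + 4)) = 96/(-12) = -8
  a_0 = (1)(2)(-8) / ((0 - 4)(0 + 4)) = -16/(-16) = 1
Hence T_4(x) = 8 x^4 - 8 x^2 + 1.

T_4(x); series = 8 x^4 - 8 x^2 + 1


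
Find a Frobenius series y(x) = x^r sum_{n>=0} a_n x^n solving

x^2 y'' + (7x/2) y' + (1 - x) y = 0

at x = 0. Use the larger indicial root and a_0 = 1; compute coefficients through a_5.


Write in Frobenius form y'' + (p(x)/x) y' + (q(x)/x^2) y = 0:
  p(x) = 7/2,  q(x) = 1 - x.
Indicial equation: r(r-1) + (7/2) r + (1) = 0 -> roots r_1 = -1/2, r_2 = -2.
Take r = r_1 = -1/2. Let y(x) = x^r sum_{n>=0} a_n x^n with a_0 = 1.
Substitute y = x^r sum a_n x^n and match x^{r+n}. The recurrence is
  D(n) a_n - 1 a_{n-1} = 0,  where D(n) = (r+n)(r+n-1) + (7/2)(r+n) + (1).
  a_n = 1 / D(n) * a_{n-1}.
Since the indicial polynomial factors as (r - r_1)(r - r_2), D(n) = (r_1 + n - r_1)(r_1 + n - r_2) = n(n + 3/2).
Evaluating step by step (a_0 = 1):
  n = 1: D(1) = 1(1 + 3/2) = 5/2; numerator = 1(1) = 1; a_1 = (1)/(5/2) = 2/5
  n = 2: D(2) = 2(2 + 3/2) = 7; numerator = 1(2/5) = 2/5; a_2 = (2/5)/(7) = 2/35
  n = 3: D(3) = 3(3 + 3/2) = 27/2; numerator = 1(2/35) = 2/35; a_3 = (2/35)/(27/2) = 4/945
  n = 4: D(4) = 4(4 + 3/2) = 22; numerator = 1(4/945) = 4/945; a_4 = (4/945)/(22) = 2/10395
  n = 5: D(5) = 5(5 + 3/2) = 65/2; numerator = 1(2/10395) = 2/10395; a_5 = (2/10395)/(65/2) = 4/675675

r = -1/2; a_0 = 1; a_1 = 2/5; a_2 = 2/35; a_3 = 4/945; a_4 = 2/10395; a_5 = 4/675675


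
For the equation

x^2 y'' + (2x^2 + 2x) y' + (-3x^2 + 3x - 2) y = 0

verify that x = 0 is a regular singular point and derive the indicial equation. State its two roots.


Divide by x^2 to reach normal form y'' + P_1(x) y' + P_2(x) y = 0 with P_1(x) = 2 + 2/x and P_2(x) = -3 + 3/x - 2/x^2.
x = 0 is a singular point because the y'-coefficient 2 + 2/x has a pole at x = 0 and the y-coefficient -3 + 3/x - 2/x^2 has a pole at x = 0.
It is a regular singular point because x P_1(x) = p(x) = 2x + 2 and x^2 P_2(x) = q(x) = -3x^2 + 3x - 2 are polynomials, hence analytic at x = 0.
p(0) = 2,  q(0) = -2.
Indicial equation: r(r-1) + p(0) r + q(0) = 0, i.e. r^2 + (p(0) - 1) r + q(0) = 0, i.e. r^2 + 1 r - 2 = 0.
Discriminant: (1)^2 - 4(-2) = 9, so r = (-1 ± 3)/2.
Solving: r_1 = 1, r_2 = -2.

indicial: r^2 + 1 r - 2 = 0; roots r_1 = 1, r_2 = -2


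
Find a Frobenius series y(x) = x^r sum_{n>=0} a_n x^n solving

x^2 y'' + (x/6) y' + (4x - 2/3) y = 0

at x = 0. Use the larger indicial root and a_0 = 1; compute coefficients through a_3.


Write in Frobenius form y'' + (p(x)/x) y' + (q(x)/x^2) y = 0:
  p(x) = 1/6,  q(x) = 4x - 2/3.
Indicial equation: r(r-1) + (1/6) r + (-2/3) = 0 -> roots r_1 = 4/3, r_2 = -1/2.
Take r = r_1 = 4/3. Let y(x) = x^r sum_{n>=0} a_n x^n with a_0 = 1.
Substitute y = x^r sum a_n x^n and match x^{r+n}. The recurrence is
  D(n) a_n + 4 a_{n-1} = 0,  where D(n) = (r+n)(r+n-1) + (1/6)(r+n) + (-2/3).
  a_n = -4 / D(n) * a_{n-1}.
Since the indicial polynomial factors as (r - r_1)(r - r_2), D(n) = (r_1 + n - r_1)(r_1 + n - r_2) = n(n + 11/6).
Evaluating step by step (a_0 = 1):
  n = 1: D(1) = 1(1 + 11/6) = 17/6; numerator = -4(1) = -4; a_1 = (-4)/(17/6) = -24/17
  n = 2: D(2) = 2(2 + 11/6) = 23/3; numerator = -4(-24/17) = 96/17; a_2 = (96/17)/(23/3) = 288/391
  n = 3: D(3) = 3(3 + 11/6) = 29/2; numerator = -4(288/391) = -1152/391; a_3 = (-1152/391)/(29/2) = -2304/11339

r = 4/3; a_0 = 1; a_1 = -24/17; a_2 = 288/391; a_3 = -2304/11339


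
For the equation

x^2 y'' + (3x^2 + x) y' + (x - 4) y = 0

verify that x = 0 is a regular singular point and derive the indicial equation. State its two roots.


Divide by x^2 to reach normal form y'' + P_1(x) y' + P_2(x) y = 0 with P_1(x) = 3 + 1/x and P_2(x) = 1/x - 4/x^2.
x = 0 is a singular point because the y'-coefficient 3 + 1/x has a pole at x = 0 and the y-coefficient 1/x - 4/x^2 has a pole at x = 0.
It is a regular singular point because x P_1(x) = p(x) = 3x + 1 and x^2 P_2(x) = q(x) = x - 4 are polynomials, hence analytic at x = 0.
p(0) = 1,  q(0) = -4.
Indicial equation: r(r-1) + p(0) r + q(0) = 0, i.e. r^2 + (p(0) - 1) r + q(0) = 0, i.e. r^2 - 4 = 0.
Discriminant: (0)^2 - 4(-4) = 16, so r = (0 ± 4)/2.
Solving: r_1 = 2, r_2 = -2.

indicial: r^2 - 4 = 0; roots r_1 = 2, r_2 = -2


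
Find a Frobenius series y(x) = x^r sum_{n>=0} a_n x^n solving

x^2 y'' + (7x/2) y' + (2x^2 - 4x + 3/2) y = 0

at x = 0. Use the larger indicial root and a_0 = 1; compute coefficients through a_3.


Write in Frobenius form y'' + (p(x)/x) y' + (q(x)/x^2) y = 0:
  p(x) = 7/2,  q(x) = 2x^2 - 4x + 3/2.
Indicial equation: r(r-1) + (7/2) r + (3/2) = 0 -> roots r_1 = -1, r_2 = -3/2.
Take r = r_1 = -1. Let y(x) = x^r sum_{n>=0} a_n x^n with a_0 = 1.
Substitute y = x^r sum a_n x^n and match x^{r+n}. The recurrence is
  D(n) a_n - 4 a_{n-1} + 2 a_{n-2} = 0,  where D(n) = (r+n)(r+n-1) + (7/2)(r+n) + (3/2).
  a_n = [4 a_{n-1} - 2 a_{n-2}] / D(n).
Since the indicial polynomial factors as (r - r_1)(r - r_2), D(n) = (r_1 + n - r_1)(r_1 + n - r_2) = n(n + 1/2).
Evaluating step by step (a_0 = 1):
  n = 1: D(1) = 1(1 + 1/2) = 3/2; numerator = 4(1) = 4; a_1 = (4)/(3/2) = 8/3
  n = 2: D(2) = 2(2 + 1/2) = 5; numerator = 4(8/3) - 2(1) = 26/3; a_2 = (26/3)/(5) = 26/15
  n = 3: D(3) = 3(3 + 1/2) = 21/2; numerator = 4(26/15) - 2(8/3) = 8/5; a_3 = (8/5)/(21/2) = 16/105

r = -1; a_0 = 1; a_1 = 8/3; a_2 = 26/15; a_3 = 16/105


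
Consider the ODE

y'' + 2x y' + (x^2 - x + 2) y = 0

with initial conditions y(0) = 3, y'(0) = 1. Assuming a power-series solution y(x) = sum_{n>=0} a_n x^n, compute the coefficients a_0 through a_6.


Ansatz: y(x) = sum_{n>=0} a_n x^n, so y'(x) = sum_{n>=1} n a_n x^(n-1) and y''(x) = sum_{n>=2} n(n-1) a_n x^(n-2).
Substitute into P(x) y'' + Q(x) y' + R(x) y = 0 with P(x) = 1, Q(x) = 2x, R(x) = x^2 - x + 2, and match powers of x.
Initial conditions: a_0 = 3, a_1 = 1.
Setting the coefficient of each power of x to zero and solving order by order (substituting the coefficients already found):
  x^0: 2 a_2 + 2 a_0 = 0  ->  2 a_2 = -2 a_0 = -6  ->  a_2 = -3
  x^1: 6 a_3 + 4 a_1 - a_0 = 0  ->  6 a_3 = -4 a_1 + a_0 = -1  ->  a_3 = -1/6
  x^2: 12 a_4 + 6 a_2 - a_1 + a_0 = 0  ->  12 a_4 = -6 a_2 + a_1 - a_0 = 16  ->  a_4 = 4/3
  x^3: 20 a_5 + 8 a_3 - a_2 + a_1 = 0  ->  20 a_5 = -8 a_3 + a_2 - a_1 = -8/3  ->  a_5 = -2/15
  x^4: 30 a_6 + 10 a_4 - a_3 + a_2 = 0  ->  30 a_6 = -10 a_4 + a_3 - a_2 = -21/2  ->  a_6 = -7/20
Truncated series: y(x) = 3 + x - 3 x^2 - (1/6) x^3 + (4/3) x^4 - (2/15) x^5 - (7/20) x^6 + O(x^7).

a_0 = 3; a_1 = 1; a_2 = -3; a_3 = -1/6; a_4 = 4/3; a_5 = -2/15; a_6 = -7/20


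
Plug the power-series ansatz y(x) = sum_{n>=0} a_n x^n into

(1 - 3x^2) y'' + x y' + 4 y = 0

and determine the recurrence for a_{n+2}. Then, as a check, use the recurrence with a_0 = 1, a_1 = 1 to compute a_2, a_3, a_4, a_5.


Substitute y = sum_n a_n x^n.
(1 - 3 x^2) y'' contributes (n+2)(n+1) a_{n+2} - 3 n(n-1) a_n at x^n.
x y'(x) contributes n a_n at x^n.
4 y(x) contributes 4 a_n at x^n.
Matching x^n: (n+2)(n+1) a_{n+2} + (-3 n(n-1) + n + 4) a_n = 0.
Thus a_{n+2} = (3 n(n-1) - n - 4) / ((n+1)(n+2)) * a_n.

Check with a_0 = 1, a_1 = 1 (apply the recurrence for n = 0, 1, 2, 3): a_0 = 1, a_1 = 1, a_2 = -2, a_3 = -5/6, a_4 = 0, a_5 = -11/24.

a_(n+2) = (3 n(n-1) - n - 4) / ((n+1)(n+2)) * a_n; check: a_0 = 1, a_1 = 1, a_2 = -2, a_3 = -5/6, a_4 = 0, a_5 = -11/24


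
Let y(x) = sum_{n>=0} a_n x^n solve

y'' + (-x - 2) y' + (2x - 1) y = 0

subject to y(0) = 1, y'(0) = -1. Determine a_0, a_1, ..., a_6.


Ansatz: y(x) = sum_{n>=0} a_n x^n, so y'(x) = sum_{n>=1} n a_n x^(n-1) and y''(x) = sum_{n>=2} n(n-1) a_n x^(n-2).
Substitute into P(x) y'' + Q(x) y' + R(x) y = 0 with P(x) = 1, Q(x) = -x - 2, R(x) = 2x - 1, and match powers of x.
Initial conditions: a_0 = 1, a_1 = -1.
Setting the coefficient of each power of x to zero and solving order by order (substituting the coefficients already found):
  x^0: 2 a_2 - 2 a_1 - a_0 = 0  ->  2 a_2 = 2 a_1 + a_0 = -1  ->  a_2 = -1/2
  x^1: 6 a_3 - 4 a_2 - 2 a_1 + 2 a_0 = 0  ->  6 a_3 = 4 a_2 + 2 a_1 - 2 a_0 = -6  ->  a_3 = -1
  x^2: 12 a_4 - 6 a_3 - 3 a_2 + 2 a_1 = 0  ->  12 a_4 = 6 a_3 + 3 a_2 - 2 a_1 = -11/2  ->  a_4 = -11/24
  x^3: 20 a_5 - 8 a_4 - 4 a_3 + 2 a_2 = 0  ->  20 a_5 = 8 a_4 + 4 a_3 - 2 a_2 = -20/3  ->  a_5 = -1/3
  x^4: 30 a_6 - 10 a_5 - 5 a_4 + 2 a_3 = 0  ->  30 a_6 = 10 a_5 + 5 a_4 - 2 a_3 = -29/8  ->  a_6 = -29/240
Truncated series: y(x) = 1 - x - (1/2) x^2 - x^3 - (11/24) x^4 - (1/3) x^5 - (29/240) x^6 + O(x^7).

a_0 = 1; a_1 = -1; a_2 = -1/2; a_3 = -1; a_4 = -11/24; a_5 = -1/3; a_6 = -29/240


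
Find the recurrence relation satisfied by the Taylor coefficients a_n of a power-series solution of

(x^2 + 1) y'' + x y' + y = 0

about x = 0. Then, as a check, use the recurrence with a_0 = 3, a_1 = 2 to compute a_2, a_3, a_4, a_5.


Substitute y = sum_n a_n x^n.
(1 + 1 x^2) y'' contributes (n+2)(n+1) a_{n+2} + n(n-1) a_n at x^n.
x y'(x) contributes n a_n at x^n.
y(x) contributes 1 a_n at x^n.
Matching x^n: (n+2)(n+1) a_{n+2} + (n(n-1) + n + 1) a_n = 0.
Thus a_{n+2} = (-n(n-1) - n - 1) / ((n+1)(n+2)) * a_n.

Check with a_0 = 3, a_1 = 2 (apply the recurrence for n = 0, 1, 2, 3): a_0 = 3, a_1 = 2, a_2 = -3/2, a_3 = -2/3, a_4 = 5/8, a_5 = 1/3.

a_(n+2) = (-n(n-1) - n - 1) / ((n+1)(n+2)) * a_n; check: a_0 = 3, a_1 = 2, a_2 = -3/2, a_3 = -2/3, a_4 = 5/8, a_5 = 1/3
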